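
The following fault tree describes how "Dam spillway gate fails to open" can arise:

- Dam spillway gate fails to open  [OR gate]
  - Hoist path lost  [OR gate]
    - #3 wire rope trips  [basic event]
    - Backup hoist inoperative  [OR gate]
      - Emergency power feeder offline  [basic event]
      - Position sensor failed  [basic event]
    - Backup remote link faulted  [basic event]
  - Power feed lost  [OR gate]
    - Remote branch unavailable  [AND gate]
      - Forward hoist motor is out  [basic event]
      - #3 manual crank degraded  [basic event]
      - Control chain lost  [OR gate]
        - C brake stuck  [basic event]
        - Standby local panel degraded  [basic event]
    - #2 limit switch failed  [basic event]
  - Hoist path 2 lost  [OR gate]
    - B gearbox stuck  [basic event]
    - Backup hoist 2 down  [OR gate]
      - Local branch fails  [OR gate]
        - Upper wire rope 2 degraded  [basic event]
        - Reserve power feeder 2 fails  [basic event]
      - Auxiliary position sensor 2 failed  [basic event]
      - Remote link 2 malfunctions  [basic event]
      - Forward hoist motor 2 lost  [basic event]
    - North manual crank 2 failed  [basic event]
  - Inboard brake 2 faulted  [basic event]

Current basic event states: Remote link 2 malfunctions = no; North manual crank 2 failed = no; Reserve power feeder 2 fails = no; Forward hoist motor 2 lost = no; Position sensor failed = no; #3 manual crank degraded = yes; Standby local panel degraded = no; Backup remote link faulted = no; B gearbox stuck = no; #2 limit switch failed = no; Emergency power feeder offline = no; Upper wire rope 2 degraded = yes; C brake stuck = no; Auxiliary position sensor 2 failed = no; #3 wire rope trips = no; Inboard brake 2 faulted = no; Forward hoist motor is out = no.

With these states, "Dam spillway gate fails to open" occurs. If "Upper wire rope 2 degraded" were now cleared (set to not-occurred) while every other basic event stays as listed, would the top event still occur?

No

Counterfactual: set "Upper wire rope 2 degraded" to not occurred.
Backup hoist inoperative [OR]: Emergency power feeder offline=not, Position sensor failed=not → no input occurs → does not occur.
Hoist path lost [OR]: #3 wire rope trips=not, Backup hoist inoperative=not, Backup remote link faulted=not → no input occurs → does not occur.
Control chain lost [OR]: C brake stuck=not, Standby local panel degraded=not → no input occurs → does not occur.
Remote branch unavailable [AND]: Forward hoist motor is out=not, #3 manual crank degraded=occurs, Control chain lost=not → not all inputs occur → does not occur.
Power feed lost [OR]: Remote branch unavailable=not, #2 limit switch failed=not → no input occurs → does not occur.
Local branch fails [OR]: Upper wire rope 2 degraded=not, Reserve power feeder 2 fails=not → no input occurs → does not occur.
Backup hoist 2 down [OR]: Local branch fails=not, Auxiliary position sensor 2 failed=not, Remote link 2 malfunctions=not, Forward hoist motor 2 lost=not → no input occurs → does not occur.
Hoist path 2 lost [OR]: B gearbox stuck=not, Backup hoist 2 down=not, North manual crank 2 failed=not → no input occurs → does not occur.
Dam spillway gate fails to open [OR]: Hoist path lost=not, Power feed lost=not, Hoist path 2 lost=not, Inboard brake 2 faulted=not → no input occurs → does not occur.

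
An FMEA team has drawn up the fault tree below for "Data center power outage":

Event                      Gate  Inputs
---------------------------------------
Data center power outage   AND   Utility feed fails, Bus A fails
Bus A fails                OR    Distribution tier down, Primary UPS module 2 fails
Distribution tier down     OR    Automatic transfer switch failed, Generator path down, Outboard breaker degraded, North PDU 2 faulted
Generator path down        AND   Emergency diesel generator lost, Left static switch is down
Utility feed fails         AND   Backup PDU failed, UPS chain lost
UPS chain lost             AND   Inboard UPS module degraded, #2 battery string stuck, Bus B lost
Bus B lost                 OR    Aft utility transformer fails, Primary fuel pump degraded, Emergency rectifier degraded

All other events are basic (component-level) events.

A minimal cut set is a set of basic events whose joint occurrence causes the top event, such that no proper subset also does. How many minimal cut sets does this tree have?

15

Bus B lost [OR]: union of children's cut sets → 3 cut set(s).
UPS chain lost [AND]: one cut set from each child combined → 1 × 1 × 3 = 3 cut set(s).
Utility feed fails [AND]: one cut set from each child combined → 1 × 3 = 3 cut set(s).
Generator path down [AND]: one cut set from each child combined → 1 × 1 = 1 cut set(s).
Distribution tier down [OR]: union of children's cut sets → 4 cut set(s).
Bus A fails [OR]: union of children's cut sets → 5 cut set(s).
Data center power outage [AND]: one cut set from each child combined → 3 × 5 = 15 cut set(s).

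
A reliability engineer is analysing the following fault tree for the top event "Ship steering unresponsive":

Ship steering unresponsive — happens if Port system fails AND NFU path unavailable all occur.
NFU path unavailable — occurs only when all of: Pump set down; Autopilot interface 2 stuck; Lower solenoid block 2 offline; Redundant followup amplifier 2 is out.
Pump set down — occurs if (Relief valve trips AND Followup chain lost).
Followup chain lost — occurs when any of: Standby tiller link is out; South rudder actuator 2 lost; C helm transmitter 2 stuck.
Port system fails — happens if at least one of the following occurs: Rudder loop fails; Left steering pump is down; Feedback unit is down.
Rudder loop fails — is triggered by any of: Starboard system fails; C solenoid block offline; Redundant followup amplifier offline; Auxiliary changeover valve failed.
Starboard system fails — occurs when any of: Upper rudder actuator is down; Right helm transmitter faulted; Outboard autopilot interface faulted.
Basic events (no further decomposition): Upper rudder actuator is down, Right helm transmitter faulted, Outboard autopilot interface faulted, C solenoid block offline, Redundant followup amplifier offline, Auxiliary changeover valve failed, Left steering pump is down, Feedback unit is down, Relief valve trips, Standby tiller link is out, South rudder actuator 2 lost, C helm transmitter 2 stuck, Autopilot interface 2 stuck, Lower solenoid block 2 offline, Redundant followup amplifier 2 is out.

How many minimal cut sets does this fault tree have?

24

Starboard system fails [OR]: union of children's cut sets → 3 cut set(s).
Rudder loop fails [OR]: union of children's cut sets → 6 cut set(s).
Port system fails [OR]: union of children's cut sets → 8 cut set(s).
Followup chain lost [OR]: union of children's cut sets → 3 cut set(s).
Pump set down [AND]: one cut set from each child combined → 1 × 3 = 3 cut set(s).
NFU path unavailable [AND]: one cut set from each child combined → 3 × 1 × 1 × 1 = 3 cut set(s).
Ship steering unresponsive [AND]: one cut set from each child combined → 8 × 3 = 24 cut set(s).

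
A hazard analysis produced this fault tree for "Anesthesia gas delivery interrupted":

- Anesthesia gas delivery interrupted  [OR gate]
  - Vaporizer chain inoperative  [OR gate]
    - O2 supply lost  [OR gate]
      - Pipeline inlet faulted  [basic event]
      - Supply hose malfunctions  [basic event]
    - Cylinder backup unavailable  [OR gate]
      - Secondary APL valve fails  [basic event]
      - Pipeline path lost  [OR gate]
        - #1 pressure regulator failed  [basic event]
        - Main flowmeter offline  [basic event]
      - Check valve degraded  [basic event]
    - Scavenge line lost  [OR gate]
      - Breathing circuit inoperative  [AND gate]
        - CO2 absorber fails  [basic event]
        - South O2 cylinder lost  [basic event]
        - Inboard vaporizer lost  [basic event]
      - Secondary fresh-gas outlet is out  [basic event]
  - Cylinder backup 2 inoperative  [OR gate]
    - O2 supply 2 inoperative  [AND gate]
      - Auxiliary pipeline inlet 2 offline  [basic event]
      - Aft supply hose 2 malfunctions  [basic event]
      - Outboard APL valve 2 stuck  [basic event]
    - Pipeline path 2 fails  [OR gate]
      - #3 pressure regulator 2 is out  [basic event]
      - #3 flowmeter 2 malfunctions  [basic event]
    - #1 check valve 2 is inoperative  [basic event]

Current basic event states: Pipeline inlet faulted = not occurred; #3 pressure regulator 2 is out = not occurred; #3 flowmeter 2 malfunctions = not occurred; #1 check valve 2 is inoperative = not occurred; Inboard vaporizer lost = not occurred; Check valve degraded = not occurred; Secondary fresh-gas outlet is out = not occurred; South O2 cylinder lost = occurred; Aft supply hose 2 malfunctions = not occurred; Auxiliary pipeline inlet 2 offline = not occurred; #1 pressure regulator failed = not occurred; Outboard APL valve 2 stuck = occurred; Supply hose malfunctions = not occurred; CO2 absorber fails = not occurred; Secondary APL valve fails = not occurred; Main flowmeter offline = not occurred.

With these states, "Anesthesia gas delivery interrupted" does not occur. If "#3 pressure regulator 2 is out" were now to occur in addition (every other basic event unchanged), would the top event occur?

Yes

Counterfactual: set "#3 pressure regulator 2 is out" to occurred.
O2 supply lost [OR]: Pipeline inlet faulted=not, Supply hose malfunctions=not → no input occurs → does not occur.
Pipeline path lost [OR]: #1 pressure regulator failed=not, Main flowmeter offline=not → no input occurs → does not occur.
Cylinder backup unavailable [OR]: Secondary APL valve fails=not, Pipeline path lost=not, Check valve degraded=not → no input occurs → does not occur.
Breathing circuit inoperative [AND]: CO2 absorber fails=not, South O2 cylinder lost=occurs, Inboard vaporizer lost=not → not all inputs occur → does not occur.
Scavenge line lost [OR]: Breathing circuit inoperative=not, Secondary fresh-gas outlet is out=not → no input occurs → does not occur.
Vaporizer chain inoperative [OR]: O2 supply lost=not, Cylinder backup unavailable=not, Scavenge line lost=not → no input occurs → does not occur.
O2 supply 2 inoperative [AND]: Auxiliary pipeline inlet 2 offline=not, Aft supply hose 2 malfunctions=not, Outboard APL valve 2 stuck=occurs → not all inputs occur → does not occur.
Pipeline path 2 fails [OR]: #3 pressure regulator 2 is out=occurs, #3 flowmeter 2 malfunctions=not → at least one input occurs → occurs.
Cylinder backup 2 inoperative [OR]: O2 supply 2 inoperative=not, Pipeline path 2 fails=occurs, #1 check valve 2 is inoperative=not → at least one input occurs → occurs.
Anesthesia gas delivery interrupted [OR]: Vaporizer chain inoperative=not, Cylinder backup 2 inoperative=occurs → at least one input occurs → occurs.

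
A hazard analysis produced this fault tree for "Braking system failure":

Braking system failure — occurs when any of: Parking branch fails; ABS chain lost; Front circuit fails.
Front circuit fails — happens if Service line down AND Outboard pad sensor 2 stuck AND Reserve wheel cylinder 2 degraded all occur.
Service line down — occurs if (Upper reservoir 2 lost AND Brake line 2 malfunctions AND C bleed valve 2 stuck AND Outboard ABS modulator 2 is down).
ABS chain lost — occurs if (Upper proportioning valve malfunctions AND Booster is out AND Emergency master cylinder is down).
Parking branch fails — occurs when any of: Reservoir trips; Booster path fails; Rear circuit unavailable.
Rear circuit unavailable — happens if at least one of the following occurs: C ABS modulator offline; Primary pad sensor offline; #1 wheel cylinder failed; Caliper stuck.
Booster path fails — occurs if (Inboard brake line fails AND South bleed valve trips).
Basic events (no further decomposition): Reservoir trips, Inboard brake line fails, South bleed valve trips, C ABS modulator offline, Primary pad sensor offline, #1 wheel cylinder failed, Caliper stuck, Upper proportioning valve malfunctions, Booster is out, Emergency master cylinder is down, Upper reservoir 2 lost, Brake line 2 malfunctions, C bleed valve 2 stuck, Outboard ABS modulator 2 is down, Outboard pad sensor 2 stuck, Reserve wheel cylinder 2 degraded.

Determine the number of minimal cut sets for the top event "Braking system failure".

8

Booster path fails [AND]: one cut set from each child combined → 1 × 1 = 1 cut set(s).
Rear circuit unavailable [OR]: union of children's cut sets → 4 cut set(s).
Parking branch fails [OR]: union of children's cut sets → 6 cut set(s).
ABS chain lost [AND]: one cut set from each child combined → 1 × 1 × 1 = 1 cut set(s).
Service line down [AND]: one cut set from each child combined → 1 × 1 × 1 × 1 = 1 cut set(s).
Front circuit fails [AND]: one cut set from each child combined → 1 × 1 × 1 = 1 cut set(s).
Braking system failure [OR]: union of children's cut sets → 8 cut set(s).
Minimal cut sets: {Reservoir trips}; {Inboard brake line fails, South bleed valve trips}; {C ABS modulator offline}; {Primary pad sensor offline}; {#1 wheel cylinder failed}; {Caliper stuck}; {Booster is out, Emergency master cylinder is down, Upper proportioning valve malfunctions}; {Brake line 2 malfunctions, C bleed valve 2 stuck, Outboard ABS modulator 2 is down, Outboard pad sensor 2 stuck, Reserve wheel cylinder 2 degraded, Upper reservoir 2 lost}.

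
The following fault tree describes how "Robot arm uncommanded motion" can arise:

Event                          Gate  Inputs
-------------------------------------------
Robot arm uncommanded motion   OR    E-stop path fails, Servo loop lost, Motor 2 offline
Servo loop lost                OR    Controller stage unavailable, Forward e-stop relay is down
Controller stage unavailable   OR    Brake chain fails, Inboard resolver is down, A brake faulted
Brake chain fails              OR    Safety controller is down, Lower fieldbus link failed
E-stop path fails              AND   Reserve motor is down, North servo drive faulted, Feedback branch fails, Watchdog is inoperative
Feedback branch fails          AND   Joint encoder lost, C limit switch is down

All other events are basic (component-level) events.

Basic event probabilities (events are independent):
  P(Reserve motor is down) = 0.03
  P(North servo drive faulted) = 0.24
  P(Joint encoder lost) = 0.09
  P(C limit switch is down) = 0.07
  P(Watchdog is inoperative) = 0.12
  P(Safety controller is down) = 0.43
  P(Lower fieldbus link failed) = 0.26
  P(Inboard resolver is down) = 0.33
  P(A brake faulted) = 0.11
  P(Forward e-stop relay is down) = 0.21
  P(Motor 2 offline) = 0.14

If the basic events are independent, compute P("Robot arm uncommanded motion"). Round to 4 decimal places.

P(Feedback branch fails) [AND] = 0.09 × 0.07 = 0.006300
P(E-stop path fails) [AND] = 0.03 × 0.24 × 0.006300 × 0.12 = 0.000005
P(Brake chain fails) [OR] = 1 − (1−0.43) × (1−0.26) = 0.578200
P(Controller stage unavailable) [OR] = 1 − (1−0.578200) × (1−0.33) × (1−0.11) = 0.748481
P(Servo loop lost) [OR] = 1 − (1−0.748481) × (1−0.21) = 0.801300
P(Robot arm uncommanded motion) [OR] = 1 − (1−0.000005) × (1−0.801300) × (1−0.14) = 0.829119
Rounded to 4 decimal places: P(Robot arm uncommanded motion) ≈ 0.8291.

0.8291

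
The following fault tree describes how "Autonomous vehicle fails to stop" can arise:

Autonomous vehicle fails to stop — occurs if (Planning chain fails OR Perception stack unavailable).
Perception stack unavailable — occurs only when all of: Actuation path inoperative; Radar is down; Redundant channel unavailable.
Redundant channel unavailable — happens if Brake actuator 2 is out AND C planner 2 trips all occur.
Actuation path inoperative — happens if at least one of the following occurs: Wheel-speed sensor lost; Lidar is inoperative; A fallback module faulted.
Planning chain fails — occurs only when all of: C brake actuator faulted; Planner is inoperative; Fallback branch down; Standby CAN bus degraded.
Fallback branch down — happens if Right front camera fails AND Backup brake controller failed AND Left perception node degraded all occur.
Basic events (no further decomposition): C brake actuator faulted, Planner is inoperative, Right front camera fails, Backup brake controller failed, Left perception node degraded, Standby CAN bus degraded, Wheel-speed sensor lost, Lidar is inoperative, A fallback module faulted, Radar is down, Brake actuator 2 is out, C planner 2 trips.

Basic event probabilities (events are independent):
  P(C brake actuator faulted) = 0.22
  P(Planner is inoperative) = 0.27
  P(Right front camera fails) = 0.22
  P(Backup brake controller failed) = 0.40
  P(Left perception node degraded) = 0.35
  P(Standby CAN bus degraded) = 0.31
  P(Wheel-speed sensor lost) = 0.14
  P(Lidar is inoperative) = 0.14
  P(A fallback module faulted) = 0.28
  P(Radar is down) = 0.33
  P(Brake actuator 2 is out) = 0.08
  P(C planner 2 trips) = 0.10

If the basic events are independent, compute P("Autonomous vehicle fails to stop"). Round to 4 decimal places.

0.0018

P(Fallback branch down) [AND] = 0.22 × 0.40 × 0.35 = 0.030800
P(Planning chain fails) [AND] = 0.22 × 0.27 × 0.030800 × 0.31 = 0.000567
P(Actuation path inoperative) [OR] = 1 − (1−0.14) × (1−0.14) × (1−0.28) = 0.467488
P(Redundant channel unavailable) [AND] = 0.08 × 0.10 = 0.008000
P(Perception stack unavailable) [AND] = 0.467488 × 0.33 × 0.008000 = 0.001234
P(Autonomous vehicle fails to stop) [OR] = 1 − (1−0.000567) × (1−0.001234) = 0.001800
Rounded to 4 decimal places: P(Autonomous vehicle fails to stop) ≈ 0.0018.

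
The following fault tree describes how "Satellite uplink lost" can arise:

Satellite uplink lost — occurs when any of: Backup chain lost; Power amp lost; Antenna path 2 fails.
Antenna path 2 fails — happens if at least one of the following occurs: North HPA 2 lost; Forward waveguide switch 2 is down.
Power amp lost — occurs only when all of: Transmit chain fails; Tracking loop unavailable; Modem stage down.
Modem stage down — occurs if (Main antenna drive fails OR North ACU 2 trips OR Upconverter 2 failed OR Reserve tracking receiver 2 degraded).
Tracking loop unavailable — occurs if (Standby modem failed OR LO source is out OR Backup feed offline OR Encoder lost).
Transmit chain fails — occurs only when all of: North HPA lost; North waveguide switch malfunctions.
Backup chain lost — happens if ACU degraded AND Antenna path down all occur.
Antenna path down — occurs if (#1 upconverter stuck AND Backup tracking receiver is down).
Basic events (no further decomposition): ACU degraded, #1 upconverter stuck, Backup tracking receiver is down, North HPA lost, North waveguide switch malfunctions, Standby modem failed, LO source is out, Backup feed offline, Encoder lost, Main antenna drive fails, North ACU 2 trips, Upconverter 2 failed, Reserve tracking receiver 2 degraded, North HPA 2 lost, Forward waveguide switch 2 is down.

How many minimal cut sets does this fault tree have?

Antenna path down [AND]: one cut set from each child combined → 1 × 1 = 1 cut set(s).
Backup chain lost [AND]: one cut set from each child combined → 1 × 1 = 1 cut set(s).
Transmit chain fails [AND]: one cut set from each child combined → 1 × 1 = 1 cut set(s).
Tracking loop unavailable [OR]: union of children's cut sets → 4 cut set(s).
Modem stage down [OR]: union of children's cut sets → 4 cut set(s).
Power amp lost [AND]: one cut set from each child combined → 1 × 4 × 4 = 16 cut set(s).
Antenna path 2 fails [OR]: union of children's cut sets → 2 cut set(s).
Satellite uplink lost [OR]: union of children's cut sets → 19 cut set(s).

19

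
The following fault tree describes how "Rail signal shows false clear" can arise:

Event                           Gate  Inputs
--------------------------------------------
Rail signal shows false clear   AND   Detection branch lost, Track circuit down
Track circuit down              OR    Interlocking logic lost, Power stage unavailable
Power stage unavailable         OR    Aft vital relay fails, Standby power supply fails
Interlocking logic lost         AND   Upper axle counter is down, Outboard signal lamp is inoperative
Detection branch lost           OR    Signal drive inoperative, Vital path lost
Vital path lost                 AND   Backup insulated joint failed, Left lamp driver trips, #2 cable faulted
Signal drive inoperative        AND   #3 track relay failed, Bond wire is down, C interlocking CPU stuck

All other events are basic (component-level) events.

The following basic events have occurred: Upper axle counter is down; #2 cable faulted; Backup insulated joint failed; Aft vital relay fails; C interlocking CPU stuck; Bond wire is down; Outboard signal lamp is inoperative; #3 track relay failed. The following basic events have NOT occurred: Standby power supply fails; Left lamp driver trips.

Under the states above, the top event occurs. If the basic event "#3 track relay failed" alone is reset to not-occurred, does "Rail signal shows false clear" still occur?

Counterfactual: set "#3 track relay failed" to not occurred.
Signal drive inoperative [AND]: #3 track relay failed=not, Bond wire is down=occurs, C interlocking CPU stuck=occurs → not all inputs occur → does not occur.
Vital path lost [AND]: Backup insulated joint failed=occurs, Left lamp driver trips=not, #2 cable faulted=occurs → not all inputs occur → does not occur.
Detection branch lost [OR]: Signal drive inoperative=not, Vital path lost=not → no input occurs → does not occur.
Interlocking logic lost [AND]: Upper axle counter is down=occurs, Outboard signal lamp is inoperative=occurs → all inputs occur → occurs.
Power stage unavailable [OR]: Aft vital relay fails=occurs, Standby power supply fails=not → at least one input occurs → occurs.
Track circuit down [OR]: Interlocking logic lost=occurs, Power stage unavailable=occurs → at least one input occurs → occurs.
Rail signal shows false clear [AND]: Detection branch lost=not, Track circuit down=occurs → not all inputs occur → does not occur.

No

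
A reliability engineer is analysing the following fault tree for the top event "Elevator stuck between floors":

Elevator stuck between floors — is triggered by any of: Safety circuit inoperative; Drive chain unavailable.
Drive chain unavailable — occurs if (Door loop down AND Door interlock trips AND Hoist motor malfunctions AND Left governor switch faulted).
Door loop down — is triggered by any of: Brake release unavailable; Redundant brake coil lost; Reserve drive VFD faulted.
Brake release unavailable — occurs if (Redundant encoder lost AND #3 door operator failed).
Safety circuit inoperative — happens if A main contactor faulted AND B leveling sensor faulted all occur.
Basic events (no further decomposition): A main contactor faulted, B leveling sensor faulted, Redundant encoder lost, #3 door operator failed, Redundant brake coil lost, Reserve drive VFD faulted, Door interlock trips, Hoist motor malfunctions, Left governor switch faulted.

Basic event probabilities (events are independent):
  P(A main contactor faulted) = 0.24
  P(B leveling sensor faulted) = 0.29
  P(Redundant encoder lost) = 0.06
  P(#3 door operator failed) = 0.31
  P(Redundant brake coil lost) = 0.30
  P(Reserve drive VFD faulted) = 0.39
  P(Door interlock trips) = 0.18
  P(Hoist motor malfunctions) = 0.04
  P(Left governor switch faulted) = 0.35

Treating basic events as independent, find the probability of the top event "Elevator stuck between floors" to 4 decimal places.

0.0710

P(Safety circuit inoperative) [AND] = 0.24 × 0.29 = 0.069600
P(Brake release unavailable) [AND] = 0.06 × 0.31 = 0.018600
P(Door loop down) [OR] = 1 − (1−0.018600) × (1−0.30) × (1−0.39) = 0.580942
P(Drive chain unavailable) [AND] = 0.580942 × 0.18 × 0.04 × 0.35 = 0.001464
P(Elevator stuck between floors) [OR] = 1 − (1−0.069600) × (1−0.001464) = 0.070962
Rounded to 4 decimal places: P(Elevator stuck between floors) ≈ 0.0710.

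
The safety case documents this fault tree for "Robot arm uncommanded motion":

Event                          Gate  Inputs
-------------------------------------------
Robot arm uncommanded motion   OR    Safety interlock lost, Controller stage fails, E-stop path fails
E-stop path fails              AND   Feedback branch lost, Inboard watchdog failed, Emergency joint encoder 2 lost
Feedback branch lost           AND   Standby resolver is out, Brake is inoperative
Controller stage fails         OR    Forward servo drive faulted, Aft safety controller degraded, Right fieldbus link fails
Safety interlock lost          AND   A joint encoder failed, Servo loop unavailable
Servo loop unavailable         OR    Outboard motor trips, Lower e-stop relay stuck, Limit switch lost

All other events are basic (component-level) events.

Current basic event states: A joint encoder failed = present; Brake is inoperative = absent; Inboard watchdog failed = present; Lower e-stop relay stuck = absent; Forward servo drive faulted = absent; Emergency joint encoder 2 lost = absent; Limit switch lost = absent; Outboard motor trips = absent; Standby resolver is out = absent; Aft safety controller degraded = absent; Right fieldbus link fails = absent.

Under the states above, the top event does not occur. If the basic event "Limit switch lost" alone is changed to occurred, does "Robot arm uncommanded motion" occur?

Counterfactual: set "Limit switch lost" to occurred.
Servo loop unavailable [OR]: Outboard motor trips=not, Lower e-stop relay stuck=not, Limit switch lost=occurs → at least one input occurs → occurs.
Safety interlock lost [AND]: A joint encoder failed=occurs, Servo loop unavailable=occurs → all inputs occur → occurs.
Controller stage fails [OR]: Forward servo drive faulted=not, Aft safety controller degraded=not, Right fieldbus link fails=not → no input occurs → does not occur.
Feedback branch lost [AND]: Standby resolver is out=not, Brake is inoperative=not → not all inputs occur → does not occur.
E-stop path fails [AND]: Feedback branch lost=not, Inboard watchdog failed=occurs, Emergency joint encoder 2 lost=not → not all inputs occur → does not occur.
Robot arm uncommanded motion [OR]: Safety interlock lost=occurs, Controller stage fails=not, E-stop path fails=not → at least one input occurs → occurs.

Yes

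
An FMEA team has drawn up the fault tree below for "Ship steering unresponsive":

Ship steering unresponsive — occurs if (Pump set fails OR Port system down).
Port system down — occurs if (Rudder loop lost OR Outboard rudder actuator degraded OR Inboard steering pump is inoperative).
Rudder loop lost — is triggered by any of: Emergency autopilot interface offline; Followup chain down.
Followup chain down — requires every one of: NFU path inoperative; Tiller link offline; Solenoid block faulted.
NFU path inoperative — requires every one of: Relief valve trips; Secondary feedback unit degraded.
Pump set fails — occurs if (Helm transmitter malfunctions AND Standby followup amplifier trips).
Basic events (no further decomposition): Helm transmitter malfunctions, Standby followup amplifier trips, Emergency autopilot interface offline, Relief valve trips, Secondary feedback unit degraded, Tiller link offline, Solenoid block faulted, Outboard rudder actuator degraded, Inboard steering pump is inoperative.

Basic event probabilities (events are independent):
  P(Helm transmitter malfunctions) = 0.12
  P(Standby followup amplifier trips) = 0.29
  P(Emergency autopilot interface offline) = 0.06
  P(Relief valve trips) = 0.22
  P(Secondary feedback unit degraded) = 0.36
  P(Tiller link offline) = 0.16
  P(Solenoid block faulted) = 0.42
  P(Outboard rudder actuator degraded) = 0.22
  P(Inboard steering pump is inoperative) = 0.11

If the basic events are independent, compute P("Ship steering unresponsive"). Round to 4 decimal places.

0.3735

P(Pump set fails) [AND] = 0.12 × 0.29 = 0.034800
P(NFU path inoperative) [AND] = 0.22 × 0.36 = 0.079200
P(Followup chain down) [AND] = 0.079200 × 0.16 × 0.42 = 0.005322
P(Rudder loop lost) [OR] = 1 − (1−0.06) × (1−0.005322) = 0.065003
P(Port system down) [OR] = 1 − (1−0.065003) × (1−0.22) × (1−0.11) = 0.350925
P(Ship steering unresponsive) [OR] = 1 − (1−0.034800) × (1−0.350925) = 0.373513
Rounded to 4 decimal places: P(Ship steering unresponsive) ≈ 0.3735.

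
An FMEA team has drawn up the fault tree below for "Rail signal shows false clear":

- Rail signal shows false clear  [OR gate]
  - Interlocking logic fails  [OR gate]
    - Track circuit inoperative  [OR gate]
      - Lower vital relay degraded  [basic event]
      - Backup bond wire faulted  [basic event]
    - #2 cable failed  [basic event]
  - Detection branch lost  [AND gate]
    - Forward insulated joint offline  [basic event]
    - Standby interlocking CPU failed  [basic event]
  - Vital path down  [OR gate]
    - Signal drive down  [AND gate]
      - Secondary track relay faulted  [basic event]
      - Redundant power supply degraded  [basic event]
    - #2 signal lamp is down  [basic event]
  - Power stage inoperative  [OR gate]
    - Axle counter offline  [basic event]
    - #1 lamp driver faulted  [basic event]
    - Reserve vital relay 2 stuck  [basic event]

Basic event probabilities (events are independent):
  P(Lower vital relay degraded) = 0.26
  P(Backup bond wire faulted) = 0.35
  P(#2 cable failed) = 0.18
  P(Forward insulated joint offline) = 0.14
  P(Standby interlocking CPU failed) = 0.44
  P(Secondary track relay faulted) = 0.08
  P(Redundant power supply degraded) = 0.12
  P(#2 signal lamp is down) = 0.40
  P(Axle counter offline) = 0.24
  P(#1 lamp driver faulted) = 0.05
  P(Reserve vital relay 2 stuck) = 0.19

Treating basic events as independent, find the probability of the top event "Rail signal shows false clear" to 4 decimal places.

0.8714

P(Track circuit inoperative) [OR] = 1 − (1−0.26) × (1−0.35) = 0.519000
P(Interlocking logic fails) [OR] = 1 − (1−0.519000) × (1−0.18) = 0.605580
P(Detection branch lost) [AND] = 0.14 × 0.44 = 0.061600
P(Signal drive down) [AND] = 0.08 × 0.12 = 0.009600
P(Vital path down) [OR] = 1 − (1−0.009600) × (1−0.40) = 0.405760
P(Power stage inoperative) [OR] = 1 − (1−0.24) × (1−0.05) × (1−0.19) = 0.415180
P(Rail signal shows false clear) [OR] = 1 − (1−0.605580) × (1−0.061600) × (1−0.405760) × (1−0.415180) = 0.871373
Rounded to 4 decimal places: P(Rail signal shows false clear) ≈ 0.8714.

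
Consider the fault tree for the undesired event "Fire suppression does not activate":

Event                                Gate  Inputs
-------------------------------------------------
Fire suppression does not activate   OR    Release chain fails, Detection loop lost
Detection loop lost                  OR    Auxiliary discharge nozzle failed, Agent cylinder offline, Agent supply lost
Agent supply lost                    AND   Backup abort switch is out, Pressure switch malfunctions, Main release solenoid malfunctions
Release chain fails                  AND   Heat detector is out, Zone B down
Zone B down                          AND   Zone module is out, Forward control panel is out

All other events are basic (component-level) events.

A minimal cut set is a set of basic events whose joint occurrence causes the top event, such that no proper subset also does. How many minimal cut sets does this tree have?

4

Zone B down [AND]: one cut set from each child combined → 1 × 1 = 1 cut set(s).
Release chain fails [AND]: one cut set from each child combined → 1 × 1 = 1 cut set(s).
Agent supply lost [AND]: one cut set from each child combined → 1 × 1 × 1 = 1 cut set(s).
Detection loop lost [OR]: union of children's cut sets → 3 cut set(s).
Fire suppression does not activate [OR]: union of children's cut sets → 4 cut set(s).
Minimal cut sets: {Forward control panel is out, Heat detector is out, Zone module is out}; {Auxiliary discharge nozzle failed}; {Agent cylinder offline}; {Backup abort switch is out, Main release solenoid malfunctions, Pressure switch malfunctions}.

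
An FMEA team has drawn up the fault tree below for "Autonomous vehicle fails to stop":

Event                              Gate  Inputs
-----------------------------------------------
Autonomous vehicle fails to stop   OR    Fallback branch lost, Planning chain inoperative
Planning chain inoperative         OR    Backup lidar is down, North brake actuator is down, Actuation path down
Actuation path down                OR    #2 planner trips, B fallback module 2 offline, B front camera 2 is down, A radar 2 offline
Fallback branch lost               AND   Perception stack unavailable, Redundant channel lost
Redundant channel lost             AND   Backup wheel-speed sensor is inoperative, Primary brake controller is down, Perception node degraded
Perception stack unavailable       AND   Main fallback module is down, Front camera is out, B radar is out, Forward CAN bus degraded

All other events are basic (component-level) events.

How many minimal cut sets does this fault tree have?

Perception stack unavailable [AND]: one cut set from each child combined → 1 × 1 × 1 × 1 = 1 cut set(s).
Redundant channel lost [AND]: one cut set from each child combined → 1 × 1 × 1 = 1 cut set(s).
Fallback branch lost [AND]: one cut set from each child combined → 1 × 1 = 1 cut set(s).
Actuation path down [OR]: union of children's cut sets → 4 cut set(s).
Planning chain inoperative [OR]: union of children's cut sets → 6 cut set(s).
Autonomous vehicle fails to stop [OR]: union of children's cut sets → 7 cut set(s).
Minimal cut sets: {B radar is out, Backup wheel-speed sensor is inoperative, Forward CAN bus degraded, Front camera is out, Main fallback module is down, Perception node degraded, Primary brake controller is down}; {Backup lidar is down}; {North brake actuator is down}; {#2 planner trips}; {B fallback module 2 offline}; {B front camera 2 is down}; {A radar 2 offline}.

7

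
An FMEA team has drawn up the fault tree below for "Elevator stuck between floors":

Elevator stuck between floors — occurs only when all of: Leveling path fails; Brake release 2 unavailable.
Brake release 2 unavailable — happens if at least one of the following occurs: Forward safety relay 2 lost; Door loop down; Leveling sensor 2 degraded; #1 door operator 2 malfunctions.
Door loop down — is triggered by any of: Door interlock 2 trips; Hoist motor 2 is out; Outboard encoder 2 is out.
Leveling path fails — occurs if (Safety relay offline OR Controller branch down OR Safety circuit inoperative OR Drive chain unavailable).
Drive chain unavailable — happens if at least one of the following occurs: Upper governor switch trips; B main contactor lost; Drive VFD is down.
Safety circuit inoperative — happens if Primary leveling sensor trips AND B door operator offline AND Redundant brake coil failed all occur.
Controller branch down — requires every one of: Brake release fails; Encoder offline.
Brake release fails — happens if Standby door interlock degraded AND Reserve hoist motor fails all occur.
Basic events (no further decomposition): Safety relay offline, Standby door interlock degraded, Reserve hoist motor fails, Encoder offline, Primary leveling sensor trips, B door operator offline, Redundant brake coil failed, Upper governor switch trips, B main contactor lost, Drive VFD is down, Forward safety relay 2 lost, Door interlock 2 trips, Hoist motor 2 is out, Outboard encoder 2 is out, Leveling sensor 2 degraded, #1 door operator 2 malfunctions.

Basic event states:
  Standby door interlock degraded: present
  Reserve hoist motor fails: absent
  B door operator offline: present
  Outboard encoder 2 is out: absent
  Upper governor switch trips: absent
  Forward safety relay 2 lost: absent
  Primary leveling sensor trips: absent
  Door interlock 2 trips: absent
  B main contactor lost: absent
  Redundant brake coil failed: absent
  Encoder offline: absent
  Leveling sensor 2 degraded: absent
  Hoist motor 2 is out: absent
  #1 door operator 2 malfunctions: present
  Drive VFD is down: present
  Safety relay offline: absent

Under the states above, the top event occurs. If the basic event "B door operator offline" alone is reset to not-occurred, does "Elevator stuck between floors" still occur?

Counterfactual: set "B door operator offline" to not occurred.
Brake release fails [AND]: Standby door interlock degraded=occurs, Reserve hoist motor fails=not → not all inputs occur → does not occur.
Controller branch down [AND]: Brake release fails=not, Encoder offline=not → not all inputs occur → does not occur.
Safety circuit inoperative [AND]: Primary leveling sensor trips=not, B door operator offline=not, Redundant brake coil failed=not → not all inputs occur → does not occur.
Drive chain unavailable [OR]: Upper governor switch trips=not, B main contactor lost=not, Drive VFD is down=occurs → at least one input occurs → occurs.
Leveling path fails [OR]: Safety relay offline=not, Controller branch down=not, Safety circuit inoperative=not, Drive chain unavailable=occurs → at least one input occurs → occurs.
Door loop down [OR]: Door interlock 2 trips=not, Hoist motor 2 is out=not, Outboard encoder 2 is out=not → no input occurs → does not occur.
Brake release 2 unavailable [OR]: Forward safety relay 2 lost=not, Door loop down=not, Leveling sensor 2 degraded=not, #1 door operator 2 malfunctions=occurs → at least one input occurs → occurs.
Elevator stuck between floors [AND]: Leveling path fails=occurs, Brake release 2 unavailable=occurs → all inputs occur → occurs.

Yes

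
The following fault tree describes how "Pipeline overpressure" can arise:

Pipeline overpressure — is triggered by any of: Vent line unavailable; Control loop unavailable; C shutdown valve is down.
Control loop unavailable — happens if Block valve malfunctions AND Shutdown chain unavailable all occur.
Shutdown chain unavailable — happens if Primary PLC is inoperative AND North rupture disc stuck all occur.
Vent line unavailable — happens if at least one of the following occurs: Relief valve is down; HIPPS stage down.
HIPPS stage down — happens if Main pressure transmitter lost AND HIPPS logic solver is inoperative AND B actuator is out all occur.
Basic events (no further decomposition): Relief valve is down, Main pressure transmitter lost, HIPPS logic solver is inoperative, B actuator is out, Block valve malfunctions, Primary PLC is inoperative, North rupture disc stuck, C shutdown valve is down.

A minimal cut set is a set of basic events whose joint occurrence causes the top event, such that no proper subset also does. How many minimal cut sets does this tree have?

HIPPS stage down [AND]: one cut set from each child combined → 1 × 1 × 1 = 1 cut set(s).
Vent line unavailable [OR]: union of children's cut sets → 2 cut set(s).
Shutdown chain unavailable [AND]: one cut set from each child combined → 1 × 1 = 1 cut set(s).
Control loop unavailable [AND]: one cut set from each child combined → 1 × 1 = 1 cut set(s).
Pipeline overpressure [OR]: union of children's cut sets → 4 cut set(s).
Minimal cut sets: {Relief valve is down}; {B actuator is out, HIPPS logic solver is inoperative, Main pressure transmitter lost}; {Block valve malfunctions, North rupture disc stuck, Primary PLC is inoperative}; {C shutdown valve is down}.

4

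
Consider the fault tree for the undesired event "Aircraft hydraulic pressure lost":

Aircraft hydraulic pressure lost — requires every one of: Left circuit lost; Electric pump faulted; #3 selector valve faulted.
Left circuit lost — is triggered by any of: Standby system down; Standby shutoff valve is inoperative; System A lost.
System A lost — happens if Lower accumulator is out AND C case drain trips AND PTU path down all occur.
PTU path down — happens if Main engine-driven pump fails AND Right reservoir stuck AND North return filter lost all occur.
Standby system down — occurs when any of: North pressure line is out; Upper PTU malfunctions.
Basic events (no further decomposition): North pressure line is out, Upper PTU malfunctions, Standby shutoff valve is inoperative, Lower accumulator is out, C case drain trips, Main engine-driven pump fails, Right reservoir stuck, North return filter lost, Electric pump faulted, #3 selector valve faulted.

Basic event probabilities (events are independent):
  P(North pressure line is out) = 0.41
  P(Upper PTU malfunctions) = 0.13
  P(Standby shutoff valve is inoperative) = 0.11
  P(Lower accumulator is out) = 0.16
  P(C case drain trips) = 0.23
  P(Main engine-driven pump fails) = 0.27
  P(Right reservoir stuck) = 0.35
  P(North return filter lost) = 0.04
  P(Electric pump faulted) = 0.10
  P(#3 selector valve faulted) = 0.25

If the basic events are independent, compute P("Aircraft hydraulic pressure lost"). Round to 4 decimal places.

0.0136

P(Standby system down) [OR] = 1 − (1−0.41) × (1−0.13) = 0.486700
P(PTU path down) [AND] = 0.27 × 0.35 × 0.04 = 0.003780
P(System A lost) [AND] = 0.16 × 0.23 × 0.003780 = 0.000139
P(Left circuit lost) [OR] = 1 − (1−0.486700) × (1−0.11) × (1−0.000139) = 0.543227
P(Aircraft hydraulic pressure lost) [AND] = 0.543227 × 0.10 × 0.25 = 0.013581
Rounded to 4 decimal places: P(Aircraft hydraulic pressure lost) ≈ 0.0136.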